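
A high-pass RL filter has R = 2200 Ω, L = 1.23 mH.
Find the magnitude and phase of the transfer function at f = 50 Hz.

Step 1 — Angular frequency: ω = 2π·50 = 314.2 rad/s.
Step 2 — Transfer function: H(jω) = jωL/(R + jωL).
Step 3 — Numerator jωL = j·0.3864; denominator R + jωL = 2200 + j0.3864.
Step 4 — H = 3.085e-08 + j0.0001756.
Step 5 — Magnitude: |H| = 0.0001756 (-75.1 dB); phase: φ = 90.0°.

|H| = 0.0001756 (-75.1 dB), φ = 90.0°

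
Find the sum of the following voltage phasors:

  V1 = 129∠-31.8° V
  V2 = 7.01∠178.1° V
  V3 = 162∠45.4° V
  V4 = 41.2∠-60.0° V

Step 1 — Convert each phasor to rectangular form:
  V1 = 129·(cos(-31.8°) + j·sin(-31.8°)) = 109.6 - j67.98 V
  V2 = 7.01·(cos(178.1°) + j·sin(178.1°)) = -7.006 + j0.2324 V
  V3 = 162·(cos(45.4°) + j·sin(45.4°)) = 113.7 + j115.3 V
  V4 = 41.2·(cos(-60.0°) + j·sin(-60.0°)) = 20.6 - j35.68 V
Step 2 — Sum components: V_total = 237 + j11.92 V.
Step 3 — Convert to polar: |V_total| = 237.3 V, ∠V_total = 2.9°.

V_total = 237.3∠2.9° V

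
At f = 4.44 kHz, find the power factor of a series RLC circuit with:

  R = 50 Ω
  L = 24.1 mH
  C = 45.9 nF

Step 1 — Angular frequency: ω = 2π·f = 2π·4440 = 2.79e+04 rad/s.
Step 2 — Component impedances:
  R: Z = R = 50 Ω
  L: Z = jωL = j·2.79e+04·0.0241 = 0 + j672.3 Ω
  C: Z = 1/(jωC) = -j/(ω·C) = 0 - j781 Ω
Step 3 — Series combination: Z_total = R + L + C = 50 - j108.6 Ω = 119.6∠-65.3° Ω.
Step 4 — Power factor: PF = cos(φ) = Re(Z)/|Z| = 50/119.6 = 0.4181.
Step 5 — Type: Im(Z) = -108.6 ⇒ leading (phase φ = -65.3°).

PF = 0.4181 (leading, φ = -65.3°)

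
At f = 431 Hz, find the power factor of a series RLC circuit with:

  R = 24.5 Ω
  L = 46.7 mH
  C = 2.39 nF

Step 1 — Angular frequency: ω = 2π·f = 2π·431 = 2708 rad/s.
Step 2 — Component impedances:
  R: Z = R = 24.5 Ω
  L: Z = jωL = j·2708·0.0467 = 0 + j126.5 Ω
  C: Z = 1/(jωC) = -j/(ω·C) = 0 - j1.545e+05 Ω
Step 3 — Series combination: Z_total = R + L + C = 24.5 - j1.544e+05 Ω = 1.544e+05∠-90.0° Ω.
Step 4 — Power factor: PF = cos(φ) = Re(Z)/|Z| = 24.5/1.544e+05 = 0.0001587.
Step 5 — Type: Im(Z) = -1.544e+05 ⇒ leading (phase φ = -90.0°).

PF = 0.0001587 (leading, φ = -90.0°)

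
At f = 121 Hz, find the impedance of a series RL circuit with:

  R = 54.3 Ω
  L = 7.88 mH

Step 1 — Angular frequency: ω = 2π·f = 2π·121 = 760.3 rad/s.
Step 2 — Component impedances:
  R: Z = R = 54.3 Ω
  L: Z = jωL = j·760.3·0.00788 = 0 + j5.991 Ω
Step 3 — Series combination: Z_total = R + L = 54.3 + j5.991 Ω = 54.63∠6.3° Ω.

Z = 54.3 + j5.991 Ω = 54.63∠6.3° Ω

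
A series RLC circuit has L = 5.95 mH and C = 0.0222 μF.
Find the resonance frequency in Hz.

Step 1 — Resonance condition Im(Z)=0 gives ω₀ = 1/√(LC).
Step 2 — ω₀ = 1/√(0.00595·2.22e-08) = 8.701e+04 rad/s.
Step 3 — f₀ = ω₀/(2π) = 1.385e+04 Hz.

f₀ = 1.385e+04 Hz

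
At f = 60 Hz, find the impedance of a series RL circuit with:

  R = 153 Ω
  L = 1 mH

Step 1 — Angular frequency: ω = 2π·f = 2π·60 = 377 rad/s.
Step 2 — Component impedances:
  R: Z = R = 153 Ω
  L: Z = jωL = j·377·0.001 = 0 + j0.377 Ω
Step 3 — Series combination: Z_total = R + L = 153 + j0.377 Ω = 153∠0.1° Ω.

Z = 153 + j0.377 Ω = 153∠0.1° Ω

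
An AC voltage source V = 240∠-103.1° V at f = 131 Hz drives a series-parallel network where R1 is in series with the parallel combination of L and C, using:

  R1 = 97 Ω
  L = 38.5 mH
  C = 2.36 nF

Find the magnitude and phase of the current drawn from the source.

Step 1 — Angular frequency: ω = 2π·f = 2π·131 = 823.1 rad/s.
Step 2 — Component impedances:
  R1: Z = R = 97 Ω
  L: Z = jωL = j·823.1·0.0385 = 0 + j31.69 Ω
  C: Z = 1/(jωC) = -j/(ω·C) = 0 - j5.148e+05 Ω
Step 3 — Parallel branch: L || C = 1/(1/L + 1/C) = 0 + j31.69 Ω.
Step 4 — Series with R1: Z_total = R1 + (L || C) = 97 + j31.69 Ω = 102∠18.1° Ω.
Step 5 — Source phasor: V = 240∠-103.1° V = -54.4 - j233.8 V.
Step 6 — Ohm's law: I = V / Z_total = (-54.4 - j233.8) / (97 + j31.69) = -1.218 - j2.012 A.
Step 7 — Convert to polar: |I| = 2.352 A, ∠I = -121.2°.

I = 2.352∠-121.2° A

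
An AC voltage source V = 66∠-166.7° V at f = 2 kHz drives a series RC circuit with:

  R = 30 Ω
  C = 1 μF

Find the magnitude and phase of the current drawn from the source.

Step 1 — Angular frequency: ω = 2π·f = 2π·2000 = 1.257e+04 rad/s.
Step 2 — Component impedances:
  R: Z = R = 30 Ω
  C: Z = 1/(jωC) = -j/(ω·C) = 0 - j79.58 Ω
Step 3 — Series combination: Z_total = R + C = 30 - j79.58 Ω = 85.04∠-69.3° Ω.
Step 4 — Source phasor: V = 66∠-166.7° V = -64.23 - j15.18 V.
Step 5 — Ohm's law: I = V / Z_total = (-64.23 - j15.18) / (30 - j79.58) = -0.09936 - j0.7697 A.
Step 6 — Convert to polar: |I| = 0.7761 A, ∠I = -97.4°.

I = 0.7761∠-97.4° A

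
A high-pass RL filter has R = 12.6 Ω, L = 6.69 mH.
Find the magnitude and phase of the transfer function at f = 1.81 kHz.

Step 1 — Angular frequency: ω = 2π·1810 = 1.137e+04 rad/s.
Step 2 — Transfer function: H(jω) = jωL/(R + jωL).
Step 3 — Numerator jωL = j·76.08; denominator R + jωL = 12.6 + j76.08.
Step 4 — H = 0.9733 + j0.1612.
Step 5 — Magnitude: |H| = 0.9866 (-0.1 dB); phase: φ = 9.4°.

|H| = 0.9866 (-0.1 dB), φ = 9.4°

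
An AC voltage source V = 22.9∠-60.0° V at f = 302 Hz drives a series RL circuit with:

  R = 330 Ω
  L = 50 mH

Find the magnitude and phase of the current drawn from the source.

Step 1 — Angular frequency: ω = 2π·f = 2π·302 = 1898 rad/s.
Step 2 — Component impedances:
  R: Z = R = 330 Ω
  L: Z = jωL = j·1898·0.05 = 0 + j94.88 Ω
Step 3 — Series combination: Z_total = R + L = 330 + j94.88 Ω = 343.4∠16.0° Ω.
Step 4 — Source phasor: V = 22.9∠-60.0° V = 11.45 - j19.83 V.
Step 5 — Ohm's law: I = V / Z_total = (11.45 - j19.83) / (330 + j94.88) = 0.01609 - j0.06472 A.
Step 6 — Convert to polar: |I| = 0.06669 A, ∠I = -76.0°.

I = 0.06669∠-76.0° A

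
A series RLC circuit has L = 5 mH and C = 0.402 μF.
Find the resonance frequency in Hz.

Step 1 — Resonance condition Im(Z)=0 gives ω₀ = 1/√(LC).
Step 2 — ω₀ = 1/√(0.005·4.02e-07) = 2.23e+04 rad/s.
Step 3 — f₀ = ω₀/(2π) = 3550 Hz.

f₀ = 3550 Hz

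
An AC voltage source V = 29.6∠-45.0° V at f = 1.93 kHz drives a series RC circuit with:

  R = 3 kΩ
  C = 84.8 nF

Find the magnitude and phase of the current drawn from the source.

Step 1 — Angular frequency: ω = 2π·f = 2π·1930 = 1.213e+04 rad/s.
Step 2 — Component impedances:
  R: Z = R = 3000 Ω
  C: Z = 1/(jωC) = -j/(ω·C) = 0 - j972.4 Ω
Step 3 — Series combination: Z_total = R + C = 3000 - j972.4 Ω = 3154∠-18.0° Ω.
Step 4 — Source phasor: V = 29.6∠-45.0° V = 20.93 - j20.93 V.
Step 5 — Ohm's law: I = V / Z_total = (20.93 - j20.93) / (3000 - j972.4) = 0.00836 - j0.004267 A.
Step 6 — Convert to polar: |I| = 0.009386 A, ∠I = -27.0°.

I = 0.009386∠-27.0° A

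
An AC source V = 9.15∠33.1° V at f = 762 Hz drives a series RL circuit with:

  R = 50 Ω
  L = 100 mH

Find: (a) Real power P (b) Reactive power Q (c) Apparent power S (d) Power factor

Step 1 — Angular frequency: ω = 2π·f = 2π·762 = 4788 rad/s.
Step 2 — Component impedances:
  R: Z = R = 50 Ω
  L: Z = jωL = j·4788·0.1 = 0 + j478.8 Ω
Step 3 — Series combination: Z_total = R + L = 50 + j478.8 Ω = 481.4∠84.0° Ω.
Step 4 — Source phasor: V = 9.15∠33.1° V = 7.665 + j4.997 V.
Step 5 — Current: I = V / Z = 0.01198 - j0.01476 A = 0.01901∠-50.9° A.
Step 6 — Complex power: S = V·I* = 0.01806 + j0.173 VA.
Step 7 — Real power: P = Re(S) = 0.01806 W.
Step 8 — Reactive power: Q = Im(S) = 0.173 VAR.
Step 9 — Apparent power: |S| = 0.1739 VA.
Step 10 — Power factor: PF = P/|S| = 0.1039 (lagging).

(a) P = 0.01806 W  (b) Q = 0.173 VAR  (c) S = 0.1739 VA  (d) PF = 0.1039 (lagging)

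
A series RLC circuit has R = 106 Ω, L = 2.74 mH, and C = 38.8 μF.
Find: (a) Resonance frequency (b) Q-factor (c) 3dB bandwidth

Step 1 — Resonance condition Im(Z)=0 gives ω₀ = 1/√(LC).
Step 2 — ω₀ = 1/√(0.00274·3.88e-05) = 3067 rad/s.
Step 3 — f₀ = ω₀/(2π) = 488.1 Hz.
Step 4 — Series Q: Q = ω₀L/R = 3067·0.00274/106 = 0.07928.
Step 5 — 3dB bandwidth: Δω = ω₀/Q = 3.869e+04 rad/s; BW = Δω/(2π) = 6157 Hz.

(a) f₀ = 488.1 Hz  (b) Q = 0.07928  (c) BW = 6157 Hz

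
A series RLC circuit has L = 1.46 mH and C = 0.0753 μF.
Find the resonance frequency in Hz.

Step 1 — Resonance condition Im(Z)=0 gives ω₀ = 1/√(LC).
Step 2 — ω₀ = 1/√(0.00146·7.53e-08) = 9.537e+04 rad/s.
Step 3 — f₀ = ω₀/(2π) = 1.518e+04 Hz.

f₀ = 1.518e+04 Hz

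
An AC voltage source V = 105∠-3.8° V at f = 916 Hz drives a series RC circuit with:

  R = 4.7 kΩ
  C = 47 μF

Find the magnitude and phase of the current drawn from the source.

Step 1 — Angular frequency: ω = 2π·f = 2π·916 = 5755 rad/s.
Step 2 — Component impedances:
  R: Z = R = 4700 Ω
  C: Z = 1/(jωC) = -j/(ω·C) = 0 - j3.697 Ω
Step 3 — Series combination: Z_total = R + C = 4700 - j3.697 Ω = 4700∠-0.0° Ω.
Step 4 — Source phasor: V = 105∠-3.8° V = 104.8 - j6.959 V.
Step 5 — Ohm's law: I = V / Z_total = (104.8 - j6.959) / (4700 - j3.697) = 0.02229 - j0.001463 A.
Step 6 — Convert to polar: |I| = 0.02234 A, ∠I = -3.8°.

I = 0.02234∠-3.8° A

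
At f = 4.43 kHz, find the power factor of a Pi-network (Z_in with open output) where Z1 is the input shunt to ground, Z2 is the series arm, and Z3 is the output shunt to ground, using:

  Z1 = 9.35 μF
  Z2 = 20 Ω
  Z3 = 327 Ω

Step 1 — Angular frequency: ω = 2π·f = 2π·4430 = 2.783e+04 rad/s.
Step 2 — Component impedances:
  Z1: Z = 1/(jωC) = -j/(ω·C) = 0 - j3.842 Ω
  Z2: Z = R = 20 Ω
  Z3: Z = R = 327 Ω
Step 3 — With open output, the series arm Z2 and the output shunt Z3 appear in series to ground: Z2 + Z3 = 347 Ω.
Step 4 — Parallel with input shunt Z1: Z_in = Z1 || (Z2 + Z3) = 0.04254 - j3.842 Ω = 3.842∠-89.4° Ω.
Step 5 — Power factor: PF = cos(φ) = Re(Z)/|Z| = 0.04254/3.842 = 0.01107.
Step 6 — Type: Im(Z) = -3.842 ⇒ leading (phase φ = -89.4°).

PF = 0.01107 (leading, φ = -89.4°)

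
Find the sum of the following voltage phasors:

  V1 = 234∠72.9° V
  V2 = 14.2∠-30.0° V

Step 1 — Convert each phasor to rectangular form:
  V1 = 234·(cos(72.9°) + j·sin(72.9°)) = 68.81 + j223.7 V
  V2 = 14.2·(cos(-30.0°) + j·sin(-30.0°)) = 12.3 - j7.1 V
Step 2 — Sum components: V_total = 81.1 + j216.6 V.
Step 3 — Convert to polar: |V_total| = 231.2 V, ∠V_total = 69.5°.

V_total = 231.2∠69.5° V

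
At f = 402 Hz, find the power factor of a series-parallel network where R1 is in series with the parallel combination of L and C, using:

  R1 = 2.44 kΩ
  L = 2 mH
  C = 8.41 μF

Step 1 — Angular frequency: ω = 2π·f = 2π·402 = 2526 rad/s.
Step 2 — Component impedances:
  R1: Z = R = 2440 Ω
  L: Z = jωL = j·2526·0.002 = 0 + j5.052 Ω
  C: Z = 1/(jωC) = -j/(ω·C) = 0 - j47.08 Ω
Step 3 — Parallel branch: L || C = 1/(1/L + 1/C) = 0 + j5.659 Ω.
Step 4 — Series with R1: Z_total = R1 + (L || C) = 2440 + j5.659 Ω = 2440∠0.1° Ω.
Step 5 — Power factor: PF = cos(φ) = Re(Z)/|Z| = 2440/2440 = 1.
Step 6 — Type: Im(Z) = 5.659 ⇒ lagging (phase φ = 0.1°).

PF = 1 (lagging, φ = 0.1°)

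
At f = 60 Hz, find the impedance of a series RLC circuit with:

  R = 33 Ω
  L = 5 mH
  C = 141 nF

Step 1 — Angular frequency: ω = 2π·f = 2π·60 = 377 rad/s.
Step 2 — Component impedances:
  R: Z = R = 33 Ω
  L: Z = jωL = j·377·0.005 = 0 + j1.885 Ω
  C: Z = 1/(jωC) = -j/(ω·C) = 0 - j1.881e+04 Ω
Step 3 — Series combination: Z_total = R + L + C = 33 - j1.881e+04 Ω = 1.881e+04∠-89.9° Ω.

Z = 33 - j1.881e+04 Ω = 1.881e+04∠-89.9° Ω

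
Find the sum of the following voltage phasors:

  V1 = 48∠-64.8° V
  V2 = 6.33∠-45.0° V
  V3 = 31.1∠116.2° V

Step 1 — Convert each phasor to rectangular form:
  V1 = 48·(cos(-64.8°) + j·sin(-64.8°)) = 20.44 - j43.43 V
  V2 = 6.33·(cos(-45.0°) + j·sin(-45.0°)) = 4.476 - j4.476 V
  V3 = 31.1·(cos(116.2°) + j·sin(116.2°)) = -13.73 + j27.9 V
Step 2 — Sum components: V_total = 11.18 - j20 V.
Step 3 — Convert to polar: |V_total| = 22.92 V, ∠V_total = -60.8°.

V_total = 22.92∠-60.8° V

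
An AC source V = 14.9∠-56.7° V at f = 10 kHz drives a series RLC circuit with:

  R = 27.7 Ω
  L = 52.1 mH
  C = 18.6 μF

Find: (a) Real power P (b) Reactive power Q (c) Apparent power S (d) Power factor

Step 1 — Angular frequency: ω = 2π·f = 2π·1e+04 = 6.283e+04 rad/s.
Step 2 — Component impedances:
  R: Z = R = 27.7 Ω
  L: Z = jωL = j·6.283e+04·0.0521 = 0 + j3274 Ω
  C: Z = 1/(jωC) = -j/(ω·C) = 0 - j0.8557 Ω
Step 3 — Series combination: Z_total = R + L + C = 27.7 + j3273 Ω = 3273∠89.5° Ω.
Step 4 — Source phasor: V = 14.9∠-56.7° V = 8.18 - j12.45 V.
Step 5 — Current: I = V / Z = -0.003784 - j0.002532 A = 0.004553∠-146.2° A.
Step 6 — Complex power: S = V·I* = 0.0005741 + j0.06783 VA.
Step 7 — Real power: P = Re(S) = 0.0005741 W.
Step 8 — Reactive power: Q = Im(S) = 0.06783 VAR.
Step 9 — Apparent power: |S| = 0.06783 VA.
Step 10 — Power factor: PF = P/|S| = 0.008464 (lagging).

(a) P = 0.0005741 W  (b) Q = 0.06783 VAR  (c) S = 0.06783 VA  (d) PF = 0.008464 (lagging)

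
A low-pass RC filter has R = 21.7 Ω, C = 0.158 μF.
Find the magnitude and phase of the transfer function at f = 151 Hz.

Step 1 — Angular frequency: ω = 2π·151 = 948.8 rad/s.
Step 2 — Transfer function: H(jω) = 1/(1 + jωRC).
Step 3 — Denominator: 1 + jωRC = 1 + j·948.8·21.7·1.58e-07 = 1 + j0.003253.
Step 4 — H = 1 - j0.003253.
Step 5 — Magnitude: |H| = 1 (-0.0 dB); phase: φ = -0.2°.

|H| = 1 (-0.0 dB), φ = -0.2°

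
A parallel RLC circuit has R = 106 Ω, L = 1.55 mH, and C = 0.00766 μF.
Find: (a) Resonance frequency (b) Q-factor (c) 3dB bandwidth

Step 1 — Resonance: ω₀ = 1/√(LC) = 1/√(0.00155·7.66e-09) = 2.902e+05 rad/s.
Step 2 — f₀ = ω₀/(2π) = 4.619e+04 Hz.
Step 3 — Parallel Q: Q = R/(ω₀L) = 106/(2.902e+05·0.00155) = 0.2356.
Step 4 — Bandwidth: Δω = ω₀/Q = 1.232e+06 rad/s; BW = Δω/(2π) = 1.96e+05 Hz.

(a) f₀ = 4.619e+04 Hz  (b) Q = 0.2356  (c) BW = 1.96e+05 Hz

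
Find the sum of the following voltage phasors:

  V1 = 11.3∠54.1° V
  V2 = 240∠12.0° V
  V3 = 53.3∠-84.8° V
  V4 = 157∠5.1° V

Step 1 — Convert each phasor to rectangular form:
  V1 = 11.3·(cos(54.1°) + j·sin(54.1°)) = 6.626 + j9.153 V
  V2 = 240·(cos(12.0°) + j·sin(12.0°)) = 234.8 + j49.9 V
  V3 = 53.3·(cos(-84.8°) + j·sin(-84.8°)) = 4.831 - j53.08 V
  V4 = 157·(cos(5.1°) + j·sin(5.1°)) = 156.4 + j13.96 V
Step 2 — Sum components: V_total = 402.6 + j19.93 V.
Step 3 — Convert to polar: |V_total| = 403.1 V, ∠V_total = 2.8°.

V_total = 403.1∠2.8° V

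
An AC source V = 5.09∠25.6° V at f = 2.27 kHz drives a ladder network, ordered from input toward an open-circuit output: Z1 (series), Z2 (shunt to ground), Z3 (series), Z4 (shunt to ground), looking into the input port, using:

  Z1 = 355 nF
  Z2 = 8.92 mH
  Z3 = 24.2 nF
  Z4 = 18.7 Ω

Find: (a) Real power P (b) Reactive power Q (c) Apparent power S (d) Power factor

Step 1 — Angular frequency: ω = 2π·f = 2π·2270 = 1.426e+04 rad/s.
Step 2 — Component impedances:
  Z1: Z = 1/(jωC) = -j/(ω·C) = 0 - j197.5 Ω
  Z2: Z = jωL = j·1.426e+04·0.00892 = 0 + j127.2 Ω
  Z3: Z = 1/(jωC) = -j/(ω·C) = 0 - j2897 Ω
  Z4: Z = R = 18.7 Ω
Step 3 — Ladder network (open output): work backward from the far end, alternating series and parallel combinations. Z_in = 0.03945 - j64.43 Ω = 64.43∠-90.0° Ω.
Step 4 — Source phasor: V = 5.09∠25.6° V = 4.59 + j2.199 V.
Step 5 — Current: I = V / Z = -0.03409 + j0.07126 A = 0.079∠115.6° A.
Step 6 — Complex power: S = V·I* = 0.0002462 - j0.4021 VA.
Step 7 — Real power: P = Re(S) = 0.0002462 W.
Step 8 — Reactive power: Q = Im(S) = -0.4021 VAR.
Step 9 — Apparent power: |S| = 0.4021 VA.
Step 10 — Power factor: PF = P/|S| = 0.0006122 (leading).

(a) P = 0.0002462 W  (b) Q = -0.4021 VAR  (c) S = 0.4021 VA  (d) PF = 0.0006122 (leading)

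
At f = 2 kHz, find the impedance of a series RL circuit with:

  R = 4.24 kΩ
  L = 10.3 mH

Step 1 — Angular frequency: ω = 2π·f = 2π·2000 = 1.257e+04 rad/s.
Step 2 — Component impedances:
  R: Z = R = 4240 Ω
  L: Z = jωL = j·1.257e+04·0.0103 = 0 + j129.4 Ω
Step 3 — Series combination: Z_total = R + L = 4240 + j129.4 Ω = 4242∠1.7° Ω.

Z = 4240 + j129.4 Ω = 4242∠1.7° Ω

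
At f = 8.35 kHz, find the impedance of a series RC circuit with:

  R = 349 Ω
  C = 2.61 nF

Step 1 — Angular frequency: ω = 2π·f = 2π·8350 = 5.246e+04 rad/s.
Step 2 — Component impedances:
  R: Z = R = 349 Ω
  C: Z = 1/(jωC) = -j/(ω·C) = 0 - j7303 Ω
Step 3 — Series combination: Z_total = R + C = 349 - j7303 Ω = 7311∠-87.3° Ω.

Z = 349 - j7303 Ω = 7311∠-87.3° Ω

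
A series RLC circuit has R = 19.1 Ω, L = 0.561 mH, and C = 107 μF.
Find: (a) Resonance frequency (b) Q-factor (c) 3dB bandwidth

Step 1 — Resonance: ω₀ = 1/√(LC) = 1/√(0.000561·0.000107) = 4082 rad/s.
Step 2 — f₀ = ω₀/(2π) = 649.6 Hz.
Step 3 — Series Q: Q = ω₀L/R = 4082·0.000561/19.1 = 0.1199.
Step 4 — Bandwidth: Δω = ω₀/Q = 3.405e+04 rad/s; BW = Δω/(2π) = 5419 Hz.

(a) f₀ = 649.6 Hz  (b) Q = 0.1199  (c) BW = 5419 Hz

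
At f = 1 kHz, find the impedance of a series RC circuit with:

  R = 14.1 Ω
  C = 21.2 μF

Step 1 — Angular frequency: ω = 2π·f = 2π·1000 = 6283 rad/s.
Step 2 — Component impedances:
  R: Z = R = 14.1 Ω
  C: Z = 1/(jωC) = -j/(ω·C) = 0 - j7.507 Ω
Step 3 — Series combination: Z_total = R + C = 14.1 - j7.507 Ω = 15.97∠-28.0° Ω.

Z = 14.1 - j7.507 Ω = 15.97∠-28.0° Ω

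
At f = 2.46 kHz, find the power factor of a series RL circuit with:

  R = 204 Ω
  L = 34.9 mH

Step 1 — Angular frequency: ω = 2π·f = 2π·2460 = 1.546e+04 rad/s.
Step 2 — Component impedances:
  R: Z = R = 204 Ω
  L: Z = jωL = j·1.546e+04·0.0349 = 0 + j539.4 Ω
Step 3 — Series combination: Z_total = R + L = 204 + j539.4 Ω = 576.7∠69.3° Ω.
Step 4 — Power factor: PF = cos(φ) = Re(Z)/|Z| = 204/576.7 = 0.3537.
Step 5 — Type: Im(Z) = 539.4 ⇒ lagging (phase φ = 69.3°).

PF = 0.3537 (lagging, φ = 69.3°)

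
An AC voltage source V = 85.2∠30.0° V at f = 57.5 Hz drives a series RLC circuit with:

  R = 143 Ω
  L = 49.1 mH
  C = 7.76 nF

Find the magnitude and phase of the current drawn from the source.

Step 1 — Angular frequency: ω = 2π·f = 2π·57.5 = 361.3 rad/s.
Step 2 — Component impedances:
  R: Z = R = 143 Ω
  L: Z = jωL = j·361.3·0.0491 = 0 + j17.74 Ω
  C: Z = 1/(jωC) = -j/(ω·C) = 0 - j3.567e+05 Ω
Step 3 — Series combination: Z_total = R + L + C = 143 - j3.567e+05 Ω = 3.567e+05∠-90.0° Ω.
Step 4 — Source phasor: V = 85.2∠30.0° V = 73.79 + j42.6 V.
Step 5 — Ohm's law: I = V / Z_total = (73.79 + j42.6) / (143 - j3.567e+05) = -0.0001194 + j0.0002069 A.
Step 6 — Convert to polar: |I| = 0.0002389 A, ∠I = 120.0°.

I = 0.0002389∠120.0° A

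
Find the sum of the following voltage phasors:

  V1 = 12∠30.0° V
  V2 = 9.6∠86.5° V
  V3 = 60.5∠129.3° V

Step 1 — Convert each phasor to rectangular form:
  V1 = 12·(cos(30.0°) + j·sin(30.0°)) = 10.39 + j6 V
  V2 = 9.6·(cos(86.5°) + j·sin(86.5°)) = 0.5861 + j9.582 V
  V3 = 60.5·(cos(129.3°) + j·sin(129.3°)) = -38.32 + j46.82 V
Step 2 — Sum components: V_total = -27.34 + j62.4 V.
Step 3 — Convert to polar: |V_total| = 68.13 V, ∠V_total = 113.7°.

V_total = 68.13∠113.7° V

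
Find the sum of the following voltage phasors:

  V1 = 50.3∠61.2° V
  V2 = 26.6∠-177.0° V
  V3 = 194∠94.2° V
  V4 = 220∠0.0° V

Step 1 — Convert each phasor to rectangular form:
  V1 = 50.3·(cos(61.2°) + j·sin(61.2°)) = 24.23 + j44.08 V
  V2 = 26.6·(cos(-177.0°) + j·sin(-177.0°)) = -26.56 - j1.392 V
  V3 = 194·(cos(94.2°) + j·sin(94.2°)) = -14.21 + j193.5 V
  V4 = 220·(cos(0.0°) + j·sin(0.0°)) = 220 V
Step 2 — Sum components: V_total = 203.5 + j236.2 V.
Step 3 — Convert to polar: |V_total| = 311.7 V, ∠V_total = 49.3°.

V_total = 311.7∠49.3° V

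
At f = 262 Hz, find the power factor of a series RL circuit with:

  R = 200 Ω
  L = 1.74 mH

Step 1 — Angular frequency: ω = 2π·f = 2π·262 = 1646 rad/s.
Step 2 — Component impedances:
  R: Z = R = 200 Ω
  L: Z = jωL = j·1646·0.00174 = 0 + j2.864 Ω
Step 3 — Series combination: Z_total = R + L = 200 + j2.864 Ω = 200∠0.8° Ω.
Step 4 — Power factor: PF = cos(φ) = Re(Z)/|Z| = 200/200.02 = 0.9999.
Step 5 — Type: Im(Z) = 2.864 ⇒ lagging (phase φ = 0.8°).

PF = 0.9999 (lagging, φ = 0.8°)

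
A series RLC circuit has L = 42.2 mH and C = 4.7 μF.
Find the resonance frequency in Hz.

Step 1 — Resonance condition Im(Z)=0 gives ω₀ = 1/√(LC).
Step 2 — ω₀ = 1/√(0.0422·4.7e-06) = 2245 rad/s.
Step 3 — f₀ = ω₀/(2π) = 357.4 Hz.

f₀ = 357.4 Hz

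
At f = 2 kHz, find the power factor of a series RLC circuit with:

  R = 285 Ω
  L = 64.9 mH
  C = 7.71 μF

Step 1 — Angular frequency: ω = 2π·f = 2π·2000 = 1.257e+04 rad/s.
Step 2 — Component impedances:
  R: Z = R = 285 Ω
  L: Z = jωL = j·1.257e+04·0.0649 = 0 + j815.6 Ω
  C: Z = 1/(jωC) = -j/(ω·C) = 0 - j10.32 Ω
Step 3 — Series combination: Z_total = R + L + C = 285 + j805.2 Ω = 854.2∠70.5° Ω.
Step 4 — Power factor: PF = cos(φ) = Re(Z)/|Z| = 285/854.18 = 0.3337.
Step 5 — Type: Im(Z) = 805.2 ⇒ lagging (phase φ = 70.5°).

PF = 0.3337 (lagging, φ = 70.5°)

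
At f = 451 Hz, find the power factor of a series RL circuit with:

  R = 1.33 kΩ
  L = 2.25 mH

Step 1 — Angular frequency: ω = 2π·f = 2π·451 = 2834 rad/s.
Step 2 — Component impedances:
  R: Z = R = 1330 Ω
  L: Z = jωL = j·2834·0.00225 = 0 + j6.376 Ω
Step 3 — Series combination: Z_total = R + L = 1330 + j6.376 Ω = 1330∠0.3° Ω.
Step 4 — Power factor: PF = cos(φ) = Re(Z)/|Z| = 1330/1330 = 1.
Step 5 — Type: Im(Z) = 6.376 ⇒ lagging (phase φ = 0.3°).

PF = 1 (lagging, φ = 0.3°)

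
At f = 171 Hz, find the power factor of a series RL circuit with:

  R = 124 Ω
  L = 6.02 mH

Step 1 — Angular frequency: ω = 2π·f = 2π·171 = 1074 rad/s.
Step 2 — Component impedances:
  R: Z = R = 124 Ω
  L: Z = jωL = j·1074·0.00602 = 0 + j6.468 Ω
Step 3 — Series combination: Z_total = R + L = 124 + j6.468 Ω = 124.2∠3.0° Ω.
Step 4 — Power factor: PF = cos(φ) = Re(Z)/|Z| = 124/124.17 = 0.9986.
Step 5 — Type: Im(Z) = 6.468 ⇒ lagging (phase φ = 3.0°).

PF = 0.9986 (lagging, φ = 3.0°)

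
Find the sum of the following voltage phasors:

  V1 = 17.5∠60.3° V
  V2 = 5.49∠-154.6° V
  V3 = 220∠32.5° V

Step 1 — Convert each phasor to rectangular form:
  V1 = 17.5·(cos(60.3°) + j·sin(60.3°)) = 8.671 + j15.2 V
  V2 = 5.49·(cos(-154.6°) + j·sin(-154.6°)) = -4.959 - j2.355 V
  V3 = 220·(cos(32.5°) + j·sin(32.5°)) = 185.5 + j118.2 V
Step 2 — Sum components: V_total = 189.3 + j131.1 V.
Step 3 — Convert to polar: |V_total| = 230.2 V, ∠V_total = 34.7°.

V_total = 230.2∠34.7° V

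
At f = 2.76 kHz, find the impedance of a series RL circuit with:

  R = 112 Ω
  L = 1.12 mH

Step 1 — Angular frequency: ω = 2π·f = 2π·2760 = 1.734e+04 rad/s.
Step 2 — Component impedances:
  R: Z = R = 112 Ω
  L: Z = jωL = j·1.734e+04·0.00112 = 0 + j19.42 Ω
Step 3 — Series combination: Z_total = R + L = 112 + j19.42 Ω = 113.7∠9.8° Ω.

Z = 112 + j19.42 Ω = 113.7∠9.8° Ω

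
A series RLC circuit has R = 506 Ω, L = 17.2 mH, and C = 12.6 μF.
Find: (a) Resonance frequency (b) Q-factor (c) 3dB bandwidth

Step 1 — Resonance condition Im(Z)=0 gives ω₀ = 1/√(LC).
Step 2 — ω₀ = 1/√(0.0172·1.26e-05) = 2148 rad/s.
Step 3 — f₀ = ω₀/(2π) = 341.9 Hz.
Step 4 — Series Q: Q = ω₀L/R = 2148·0.0172/506 = 0.07302.
Step 5 — 3dB bandwidth: Δω = ω₀/Q = 2.942e+04 rad/s; BW = Δω/(2π) = 4682 Hz.

(a) f₀ = 341.9 Hz  (b) Q = 0.07302  (c) BW = 4682 Hz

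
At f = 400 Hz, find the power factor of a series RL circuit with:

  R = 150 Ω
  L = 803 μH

Step 1 — Angular frequency: ω = 2π·f = 2π·400 = 2513 rad/s.
Step 2 — Component impedances:
  R: Z = R = 150 Ω
  L: Z = jωL = j·2513·0.000803 = 0 + j2.018 Ω
Step 3 — Series combination: Z_total = R + L = 150 + j2.018 Ω = 150∠0.8° Ω.
Step 4 — Power factor: PF = cos(φ) = Re(Z)/|Z| = 150/150.01 = 0.9999.
Step 5 — Type: Im(Z) = 2.018 ⇒ lagging (phase φ = 0.8°).

PF = 0.9999 (lagging, φ = 0.8°)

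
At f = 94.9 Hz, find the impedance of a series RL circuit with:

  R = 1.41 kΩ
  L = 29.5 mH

Step 1 — Angular frequency: ω = 2π·f = 2π·94.9 = 596.3 rad/s.
Step 2 — Component impedances:
  R: Z = R = 1410 Ω
  L: Z = jωL = j·596.3·0.0295 = 0 + j17.59 Ω
Step 3 — Series combination: Z_total = R + L = 1410 + j17.59 Ω = 1410∠0.7° Ω.

Z = 1410 + j17.59 Ω = 1410∠0.7° Ω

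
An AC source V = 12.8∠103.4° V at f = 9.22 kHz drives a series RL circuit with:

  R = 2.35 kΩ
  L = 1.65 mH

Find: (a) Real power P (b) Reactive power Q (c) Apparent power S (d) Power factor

Step 1 — Angular frequency: ω = 2π·f = 2π·9220 = 5.793e+04 rad/s.
Step 2 — Component impedances:
  R: Z = R = 2350 Ω
  L: Z = jωL = j·5.793e+04·0.00165 = 0 + j95.59 Ω
Step 3 — Series combination: Z_total = R + L = 2350 + j95.59 Ω = 2352∠2.3° Ω.
Step 4 — Source phasor: V = 12.8∠103.4° V = -2.966 + j12.45 V.
Step 5 — Current: I = V / Z = -0.001045 + j0.005341 A = 0.005442∠101.1° A.
Step 6 — Complex power: S = V·I* = 0.0696 + j0.002831 VA.
Step 7 — Real power: P = Re(S) = 0.0696 W.
Step 8 — Reactive power: Q = Im(S) = 0.002831 VAR.
Step 9 — Apparent power: |S| = 0.06966 VA.
Step 10 — Power factor: PF = P/|S| = 0.9992 (lagging).

(a) P = 0.0696 W  (b) Q = 0.002831 VAR  (c) S = 0.06966 VA  (d) PF = 0.9992 (lagging)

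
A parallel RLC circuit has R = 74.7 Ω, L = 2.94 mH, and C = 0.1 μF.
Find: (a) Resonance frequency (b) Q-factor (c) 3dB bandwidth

Step 1 — Resonance: ω₀ = 1/√(LC) = 1/√(0.00294·1e-07) = 5.832e+04 rad/s.
Step 2 — f₀ = ω₀/(2π) = 9282 Hz.
Step 3 — Parallel Q: Q = R/(ω₀L) = 74.7/(5.832e+04·0.00294) = 0.4357.
Step 4 — Bandwidth: Δω = ω₀/Q = 1.339e+05 rad/s; BW = Δω/(2π) = 2.131e+04 Hz.

(a) f₀ = 9282 Hz  (b) Q = 0.4357  (c) BW = 2.131e+04 Hz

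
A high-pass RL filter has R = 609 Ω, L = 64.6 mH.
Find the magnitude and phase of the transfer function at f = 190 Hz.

Step 1 — Angular frequency: ω = 2π·190 = 1194 rad/s.
Step 2 — Transfer function: H(jω) = jωL/(R + jωL).
Step 3 — Numerator jωL = j·77.12; denominator R + jωL = 609 + j77.12.
Step 4 — H = 0.01578 + j0.1246.
Step 5 — Magnitude: |H| = 0.1256 (-18.0 dB); phase: φ = 82.8°.

|H| = 0.1256 (-18.0 dB), φ = 82.8°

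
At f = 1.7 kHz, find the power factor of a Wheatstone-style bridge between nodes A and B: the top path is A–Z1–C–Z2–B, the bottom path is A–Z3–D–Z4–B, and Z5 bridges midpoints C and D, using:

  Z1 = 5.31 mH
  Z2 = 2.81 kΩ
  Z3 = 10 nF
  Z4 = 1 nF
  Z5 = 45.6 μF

Step 1 — Angular frequency: ω = 2π·f = 2π·1700 = 1.068e+04 rad/s.
Step 2 — Component impedances:
  Z1: Z = jωL = j·1.068e+04·0.00531 = 0 + j56.72 Ω
  Z2: Z = R = 2810 Ω
  Z3: Z = 1/(jωC) = -j/(ω·C) = 0 - j9362 Ω
  Z4: Z = 1/(jωC) = -j/(ω·C) = 0 - j9.362e+04 Ω
  Z5: Z = 1/(jωC) = -j/(ω·C) = 0 - j2.053 Ω
Step 3 — Bridge requires nodal analysis (the Z5 bridge couples midpoints C and D, so the two paths cannot be reduced to a simple series/parallel combination). Setting node B to ground and injecting 1 A at node A, the 3-node admittance system at A, C, D solves to V_A = Z_AB = 2807 - j27.2 Ω = 2808∠-0.6° Ω.
Step 4 — Power factor: PF = cos(φ) = Re(Z)/|Z| = 2807.5/2807.6 = 1.
Step 5 — Type: Im(Z) = -27.2 ⇒ leading (phase φ = -0.6°).

PF = 1 (leading, φ = -0.6°)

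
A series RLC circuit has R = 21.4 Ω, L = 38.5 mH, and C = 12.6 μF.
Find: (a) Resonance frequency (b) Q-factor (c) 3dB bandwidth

Step 1 — Resonance: ω₀ = 1/√(LC) = 1/√(0.0385·1.26e-05) = 1436 rad/s.
Step 2 — f₀ = ω₀/(2π) = 228.5 Hz.
Step 3 — Series Q: Q = ω₀L/R = 1436·0.0385/21.4 = 2.583.
Step 4 — Bandwidth: Δω = ω₀/Q = 555.8 rad/s; BW = Δω/(2π) = 88.47 Hz.

(a) f₀ = 228.5 Hz  (b) Q = 2.583  (c) BW = 88.47 Hz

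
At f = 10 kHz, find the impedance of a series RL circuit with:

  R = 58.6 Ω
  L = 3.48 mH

Step 1 — Angular frequency: ω = 2π·f = 2π·1e+04 = 6.283e+04 rad/s.
Step 2 — Component impedances:
  R: Z = R = 58.6 Ω
  L: Z = jωL = j·6.283e+04·0.00348 = 0 + j218.7 Ω
Step 3 — Series combination: Z_total = R + L = 58.6 + j218.7 Ω = 226.4∠75.0° Ω.

Z = 58.6 + j218.7 Ω = 226.4∠75.0° Ω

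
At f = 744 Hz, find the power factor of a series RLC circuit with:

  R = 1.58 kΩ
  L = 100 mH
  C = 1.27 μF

Step 1 — Angular frequency: ω = 2π·f = 2π·744 = 4675 rad/s.
Step 2 — Component impedances:
  R: Z = R = 1580 Ω
  L: Z = jωL = j·4675·0.1 = 0 + j467.5 Ω
  C: Z = 1/(jωC) = -j/(ω·C) = 0 - j168.4 Ω
Step 3 — Series combination: Z_total = R + L + C = 1580 + j299 Ω = 1608∠10.7° Ω.
Step 4 — Power factor: PF = cos(φ) = Re(Z)/|Z| = 1580/1608 = 0.9826.
Step 5 — Type: Im(Z) = 299 ⇒ lagging (phase φ = 10.7°).

PF = 0.9826 (lagging, φ = 10.7°)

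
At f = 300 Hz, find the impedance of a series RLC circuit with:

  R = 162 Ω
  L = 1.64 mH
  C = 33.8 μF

Step 1 — Angular frequency: ω = 2π·f = 2π·300 = 1885 rad/s.
Step 2 — Component impedances:
  R: Z = R = 162 Ω
  L: Z = jωL = j·1885·0.00164 = 0 + j3.091 Ω
  C: Z = 1/(jωC) = -j/(ω·C) = 0 - j15.7 Ω
Step 3 — Series combination: Z_total = R + L + C = 162 - j12.6 Ω = 162.5∠-4.4° Ω.

Z = 162 - j12.6 Ω = 162.5∠-4.4° Ω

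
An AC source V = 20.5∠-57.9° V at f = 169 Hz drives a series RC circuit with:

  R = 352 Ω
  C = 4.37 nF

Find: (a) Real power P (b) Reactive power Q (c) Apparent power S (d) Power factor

Step 1 — Angular frequency: ω = 2π·f = 2π·169 = 1062 rad/s.
Step 2 — Component impedances:
  R: Z = R = 352 Ω
  C: Z = 1/(jωC) = -j/(ω·C) = 0 - j2.155e+05 Ω
Step 3 — Series combination: Z_total = R + C = 352 - j2.155e+05 Ω = 2.155e+05∠-89.9° Ω.
Step 4 — Source phasor: V = 20.5∠-57.9° V = 10.89 - j17.37 V.
Step 5 — Current: I = V / Z = 8.067e-05 + j5.042e-05 A = 9.513e-05∠32.0° A.
Step 6 — Complex power: S = V·I* = 3.185e-06 - j0.00195 VA.
Step 7 — Real power: P = Re(S) = 3.185e-06 W.
Step 8 — Reactive power: Q = Im(S) = -0.00195 VAR.
Step 9 — Apparent power: |S| = 0.00195 VA.
Step 10 — Power factor: PF = P/|S| = 0.001633 (leading).

(a) P = 3.185e-06 W  (b) Q = -0.00195 VAR  (c) S = 0.00195 VA  (d) PF = 0.001633 (leading)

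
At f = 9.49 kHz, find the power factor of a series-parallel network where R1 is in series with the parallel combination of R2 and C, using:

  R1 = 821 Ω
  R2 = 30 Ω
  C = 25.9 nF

Step 1 — Angular frequency: ω = 2π·f = 2π·9490 = 5.963e+04 rad/s.
Step 2 — Component impedances:
  R1: Z = R = 821 Ω
  R2: Z = R = 30 Ω
  C: Z = 1/(jωC) = -j/(ω·C) = 0 - j647.5 Ω
Step 3 — Parallel branch: R2 || C = 1/(1/R2 + 1/C) = 29.94 - j1.387 Ω.
Step 4 — Series with R1: Z_total = R1 + (R2 || C) = 850.9 - j1.387 Ω = 850.9∠-0.1° Ω.
Step 5 — Power factor: PF = cos(φ) = Re(Z)/|Z| = 850.9/850.9 = 1.
Step 6 — Type: Im(Z) = -1.387 ⇒ leading (phase φ = -0.1°).

PF = 1 (leading, φ = -0.1°)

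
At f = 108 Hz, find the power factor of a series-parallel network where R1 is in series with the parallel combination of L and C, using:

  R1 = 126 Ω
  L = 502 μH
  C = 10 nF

Step 1 — Angular frequency: ω = 2π·f = 2π·108 = 678.6 rad/s.
Step 2 — Component impedances:
  R1: Z = R = 126 Ω
  L: Z = jωL = j·678.6·0.000502 = 0 + j0.3406 Ω
  C: Z = 1/(jωC) = -j/(ω·C) = 0 - j1.474e+05 Ω
Step 3 — Parallel branch: L || C = 1/(1/L + 1/C) = 0 + j0.3406 Ω.
Step 4 — Series with R1: Z_total = R1 + (L || C) = 126 + j0.3406 Ω = 126∠0.2° Ω.
Step 5 — Power factor: PF = cos(φ) = Re(Z)/|Z| = 126/126 = 1.
Step 6 — Type: Im(Z) = 0.3406 ⇒ lagging (phase φ = 0.2°).

PF = 1 (lagging, φ = 0.2°)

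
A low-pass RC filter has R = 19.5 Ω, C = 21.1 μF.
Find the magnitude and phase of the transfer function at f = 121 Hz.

Step 1 — Angular frequency: ω = 2π·121 = 760.3 rad/s.
Step 2 — Transfer function: H(jω) = 1/(1 + jωRC).
Step 3 — Denominator: 1 + jωRC = 1 + j·760.3·19.5·2.11e-05 = 1 + j0.3128.
Step 4 — H = 0.9109 - j0.2849.
Step 5 — Magnitude: |H| = 0.9544 (-0.4 dB); phase: φ = -17.4°.

|H| = 0.9544 (-0.4 dB), φ = -17.4°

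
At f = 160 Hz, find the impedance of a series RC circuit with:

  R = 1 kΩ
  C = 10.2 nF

Step 1 — Angular frequency: ω = 2π·f = 2π·160 = 1005 rad/s.
Step 2 — Component impedances:
  R: Z = R = 1000 Ω
  C: Z = 1/(jωC) = -j/(ω·C) = 0 - j9.752e+04 Ω
Step 3 — Series combination: Z_total = R + C = 1000 - j9.752e+04 Ω = 9.753e+04∠-89.4° Ω.

Z = 1000 - j9.752e+04 Ω = 9.753e+04∠-89.4° Ω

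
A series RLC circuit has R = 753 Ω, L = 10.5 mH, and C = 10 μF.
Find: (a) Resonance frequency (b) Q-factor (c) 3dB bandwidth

Step 1 — Resonance: ω₀ = 1/√(LC) = 1/√(0.0105·1e-05) = 3086 rad/s.
Step 2 — f₀ = ω₀/(2π) = 491.2 Hz.
Step 3 — Series Q: Q = ω₀L/R = 3086·0.0105/753 = 0.04303.
Step 4 — Bandwidth: Δω = ω₀/Q = 7.171e+04 rad/s; BW = Δω/(2π) = 1.141e+04 Hz.

(a) f₀ = 491.2 Hz  (b) Q = 0.04303  (c) BW = 1.141e+04 Hz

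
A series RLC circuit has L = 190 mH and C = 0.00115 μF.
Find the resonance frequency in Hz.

Step 1 — Resonance condition Im(Z)=0 gives ω₀ = 1/√(LC).
Step 2 — ω₀ = 1/√(0.19·1.15e-09) = 6.765e+04 rad/s.
Step 3 — f₀ = ω₀/(2π) = 1.077e+04 Hz.

f₀ = 1.077e+04 Hz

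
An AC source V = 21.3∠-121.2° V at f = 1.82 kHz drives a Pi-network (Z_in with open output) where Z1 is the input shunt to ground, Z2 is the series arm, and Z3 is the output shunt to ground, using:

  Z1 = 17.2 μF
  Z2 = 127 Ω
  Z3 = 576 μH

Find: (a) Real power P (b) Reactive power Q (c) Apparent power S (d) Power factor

Step 1 — Angular frequency: ω = 2π·f = 2π·1820 = 1.144e+04 rad/s.
Step 2 — Component impedances:
  Z1: Z = 1/(jωC) = -j/(ω·C) = 0 - j5.084 Ω
  Z2: Z = R = 127 Ω
  Z3: Z = jωL = j·1.144e+04·0.000576 = 0 + j6.587 Ω
Step 3 — With open output, the series arm Z2 and the output shunt Z3 appear in series to ground: Z2 + Z3 = 127 + j6.587 Ω.
Step 4 — Parallel with input shunt Z1: Z_in = Z1 || (Z2 + Z3) = 0.2035 - j5.087 Ω = 5.091∠-87.7° Ω.
Step 5 — Source phasor: V = 21.3∠-121.2° V = -11.03 - j18.22 V.
Step 6 — Current: I = V / Z = 3.489 - j2.309 A = 4.184∠-33.5° A.
Step 7 — Complex power: S = V·I* = 3.563 - j89.05 VA.
Step 8 — Real power: P = Re(S) = 3.563 W.
Step 9 — Reactive power: Q = Im(S) = -89.05 VAR.
Step 10 — Apparent power: |S| = 89.12 VA.
Step 11 — Power factor: PF = P/|S| = 0.03998 (leading).

(a) P = 3.563 W  (b) Q = -89.05 VAR  (c) S = 89.12 VA  (d) PF = 0.03998 (leading)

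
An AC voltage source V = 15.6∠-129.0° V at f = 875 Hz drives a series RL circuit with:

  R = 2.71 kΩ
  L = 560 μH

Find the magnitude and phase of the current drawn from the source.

Step 1 — Angular frequency: ω = 2π·f = 2π·875 = 5498 rad/s.
Step 2 — Component impedances:
  R: Z = R = 2710 Ω
  L: Z = jωL = j·5498·0.00056 = 0 + j3.079 Ω
Step 3 — Series combination: Z_total = R + L = 2710 + j3.079 Ω = 2710∠0.1° Ω.
Step 4 — Source phasor: V = 15.6∠-129.0° V = -9.817 - j12.12 V.
Step 5 — Ohm's law: I = V / Z_total = (-9.817 - j12.12) / (2710 + j3.079) = -0.003628 - j0.004469 A.
Step 6 — Convert to polar: |I| = 0.005756 A, ∠I = -129.1°.

I = 0.005756∠-129.1° A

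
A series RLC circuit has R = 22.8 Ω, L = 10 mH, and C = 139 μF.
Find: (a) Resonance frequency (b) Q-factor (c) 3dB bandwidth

Step 1 — Resonance: ω₀ = 1/√(LC) = 1/√(0.01·0.000139) = 848.2 rad/s.
Step 2 — f₀ = ω₀/(2π) = 135 Hz.
Step 3 — Series Q: Q = ω₀L/R = 848.2·0.01/22.8 = 0.372.
Step 4 — Bandwidth: Δω = ω₀/Q = 2280 rad/s; BW = Δω/(2π) = 362.9 Hz.

(a) f₀ = 135 Hz  (b) Q = 0.372  (c) BW = 362.9 Hz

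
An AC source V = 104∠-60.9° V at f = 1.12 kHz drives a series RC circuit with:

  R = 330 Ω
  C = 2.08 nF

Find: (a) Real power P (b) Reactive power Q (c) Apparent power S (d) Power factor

Step 1 — Angular frequency: ω = 2π·f = 2π·1120 = 7037 rad/s.
Step 2 — Component impedances:
  R: Z = R = 330 Ω
  C: Z = 1/(jωC) = -j/(ω·C) = 0 - j6.832e+04 Ω
Step 3 — Series combination: Z_total = R + C = 330 - j6.832e+04 Ω = 6.832e+04∠-89.7° Ω.
Step 4 — Source phasor: V = 104∠-60.9° V = 50.58 - j90.87 V.
Step 5 — Current: I = V / Z = 0.001334 + j0.0007339 A = 0.001522∠28.8° A.
Step 6 — Complex power: S = V·I* = 0.0007647 - j0.1583 VA.
Step 7 — Real power: P = Re(S) = 0.0007647 W.
Step 8 — Reactive power: Q = Im(S) = -0.1583 VAR.
Step 9 — Apparent power: |S| = 0.1583 VA.
Step 10 — Power factor: PF = P/|S| = 0.00483 (leading).

(a) P = 0.0007647 W  (b) Q = -0.1583 VAR  (c) S = 0.1583 VA  (d) PF = 0.00483 (leading)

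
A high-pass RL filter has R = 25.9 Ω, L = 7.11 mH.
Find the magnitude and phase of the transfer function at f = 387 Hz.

Step 1 — Angular frequency: ω = 2π·387 = 2432 rad/s.
Step 2 — Transfer function: H(jω) = jωL/(R + jωL).
Step 3 — Numerator jωL = j·17.29; denominator R + jωL = 25.9 + j17.29.
Step 4 — H = 0.3082 + j0.4618.
Step 5 — Magnitude: |H| = 0.5552 (-5.1 dB); phase: φ = 56.3°.

|H| = 0.5552 (-5.1 dB), φ = 56.3°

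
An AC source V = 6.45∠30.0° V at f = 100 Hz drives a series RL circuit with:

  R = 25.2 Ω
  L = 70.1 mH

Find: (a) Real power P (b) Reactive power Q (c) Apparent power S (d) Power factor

Step 1 — Angular frequency: ω = 2π·f = 2π·100 = 628.3 rad/s.
Step 2 — Component impedances:
  R: Z = R = 25.2 Ω
  L: Z = jωL = j·628.3·0.0701 = 0 + j44.05 Ω
Step 3 — Series combination: Z_total = R + L = 25.2 + j44.05 Ω = 50.74∠60.2° Ω.
Step 4 — Source phasor: V = 6.45∠30.0° V = 5.586 + j3.225 V.
Step 5 — Current: I = V / Z = 0.1098 - j0.06398 A = 0.1271∠-30.2° A.
Step 6 — Complex power: S = V·I* = 0.4071 + j0.7116 VA.
Step 7 — Real power: P = Re(S) = 0.4071 W.
Step 8 — Reactive power: Q = Im(S) = 0.7116 VAR.
Step 9 — Apparent power: |S| = 0.8198 VA.
Step 10 — Power factor: PF = P/|S| = 0.4966 (lagging).

(a) P = 0.4071 W  (b) Q = 0.7116 VAR  (c) S = 0.8198 VA  (d) PF = 0.4966 (lagging)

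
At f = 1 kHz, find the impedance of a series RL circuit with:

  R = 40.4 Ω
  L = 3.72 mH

Step 1 — Angular frequency: ω = 2π·f = 2π·1000 = 6283 rad/s.
Step 2 — Component impedances:
  R: Z = R = 40.4 Ω
  L: Z = jωL = j·6283·0.00372 = 0 + j23.37 Ω
Step 3 — Series combination: Z_total = R + L = 40.4 + j23.37 Ω = 46.67∠30.1° Ω.

Z = 40.4 + j23.37 Ω = 46.67∠30.1° Ω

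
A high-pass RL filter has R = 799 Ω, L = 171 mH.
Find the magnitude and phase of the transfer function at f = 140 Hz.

Step 1 — Angular frequency: ω = 2π·140 = 879.6 rad/s.
Step 2 — Transfer function: H(jω) = jωL/(R + jωL).
Step 3 — Numerator jωL = j·150.4; denominator R + jωL = 799 + j150.4.
Step 4 — H = 0.03423 + j0.1818.
Step 5 — Magnitude: |H| = 0.185 (-14.7 dB); phase: φ = 79.3°.

|H| = 0.185 (-14.7 dB), φ = 79.3°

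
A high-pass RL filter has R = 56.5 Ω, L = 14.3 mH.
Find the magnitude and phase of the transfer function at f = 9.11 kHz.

Step 1 — Angular frequency: ω = 2π·9110 = 5.724e+04 rad/s.
Step 2 — Transfer function: H(jω) = jωL/(R + jωL).
Step 3 — Numerator jωL = j·818.5; denominator R + jωL = 56.5 + j818.5.
Step 4 — H = 0.9953 + j0.0687.
Step 5 — Magnitude: |H| = 0.9976 (-0.0 dB); phase: φ = 3.9°.

|H| = 0.9976 (-0.0 dB), φ = 3.9°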